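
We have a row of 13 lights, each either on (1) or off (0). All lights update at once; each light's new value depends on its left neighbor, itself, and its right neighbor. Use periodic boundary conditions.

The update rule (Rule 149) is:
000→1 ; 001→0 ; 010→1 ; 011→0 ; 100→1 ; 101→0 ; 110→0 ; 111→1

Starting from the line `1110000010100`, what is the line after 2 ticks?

0100110010001

0101111010110
0100110010001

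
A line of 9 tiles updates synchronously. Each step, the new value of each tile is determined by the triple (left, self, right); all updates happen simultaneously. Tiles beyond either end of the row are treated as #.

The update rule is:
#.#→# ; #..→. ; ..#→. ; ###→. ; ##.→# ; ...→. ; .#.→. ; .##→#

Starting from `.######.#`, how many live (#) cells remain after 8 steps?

##....###
.#....#..
#........
#........  (fixed point — unchanged through step 8)
count of #: 1

1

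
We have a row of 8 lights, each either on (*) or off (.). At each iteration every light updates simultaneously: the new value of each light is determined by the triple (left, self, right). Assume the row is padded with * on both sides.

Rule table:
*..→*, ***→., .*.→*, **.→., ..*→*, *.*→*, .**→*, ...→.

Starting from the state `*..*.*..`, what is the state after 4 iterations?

.*******
**......
..*....*
****..**

****..**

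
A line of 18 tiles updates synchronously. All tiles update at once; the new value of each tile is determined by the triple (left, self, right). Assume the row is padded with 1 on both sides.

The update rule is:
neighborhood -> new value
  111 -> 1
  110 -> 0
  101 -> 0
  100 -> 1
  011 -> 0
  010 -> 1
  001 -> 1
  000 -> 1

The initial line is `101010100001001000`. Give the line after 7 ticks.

001010111111111111
111010011111111111
110011101111111111
101101000111111111
000001111011111111
111110110001111111
111100001110111111

111100001110111111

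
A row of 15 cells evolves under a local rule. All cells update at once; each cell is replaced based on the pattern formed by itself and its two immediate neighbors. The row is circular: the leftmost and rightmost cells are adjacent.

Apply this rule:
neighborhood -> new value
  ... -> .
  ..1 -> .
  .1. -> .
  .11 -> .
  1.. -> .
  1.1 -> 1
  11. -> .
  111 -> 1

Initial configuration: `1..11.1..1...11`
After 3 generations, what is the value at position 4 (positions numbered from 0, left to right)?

.

generation 1: .....1........1
generation 2: ...............
generation 3: ...............
position 4 holds .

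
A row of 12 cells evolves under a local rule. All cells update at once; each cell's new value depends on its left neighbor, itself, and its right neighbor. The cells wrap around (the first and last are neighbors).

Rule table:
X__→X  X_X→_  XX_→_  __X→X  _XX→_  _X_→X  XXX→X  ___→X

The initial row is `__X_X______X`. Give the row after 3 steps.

X_XXX_XXXXXX

step 1: XXX_XXXXXXXX
step 2: XX___XXXXXXX
step 3: X_XXX_XXXXXX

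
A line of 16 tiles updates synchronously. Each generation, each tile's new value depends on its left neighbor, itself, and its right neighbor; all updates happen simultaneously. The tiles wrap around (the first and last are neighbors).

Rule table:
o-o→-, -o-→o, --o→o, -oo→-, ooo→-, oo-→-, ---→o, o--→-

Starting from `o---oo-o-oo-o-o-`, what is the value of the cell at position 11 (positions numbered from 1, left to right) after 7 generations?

o-oo---o----o-o-
o----ooo-oooo-o-
o-ooo---------o-
o-----ooooooooo-
o-oooo----------
o------ooooooooo
--ooooo---------
position 11 holds -

-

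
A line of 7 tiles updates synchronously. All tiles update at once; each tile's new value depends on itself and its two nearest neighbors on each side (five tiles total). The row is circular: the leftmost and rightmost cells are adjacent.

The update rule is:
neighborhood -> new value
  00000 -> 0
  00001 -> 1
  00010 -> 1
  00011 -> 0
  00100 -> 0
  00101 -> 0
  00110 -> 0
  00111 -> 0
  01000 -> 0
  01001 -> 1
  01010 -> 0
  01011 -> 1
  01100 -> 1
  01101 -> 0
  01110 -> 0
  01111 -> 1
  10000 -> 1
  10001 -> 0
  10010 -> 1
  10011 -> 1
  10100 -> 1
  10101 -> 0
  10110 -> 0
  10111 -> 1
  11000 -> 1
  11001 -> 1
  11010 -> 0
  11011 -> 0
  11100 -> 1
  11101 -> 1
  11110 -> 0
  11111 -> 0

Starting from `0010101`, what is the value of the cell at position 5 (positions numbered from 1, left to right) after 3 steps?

step 1: 1100001
step 2: 0111100
step 3: 0010110
position 5 holds 1

1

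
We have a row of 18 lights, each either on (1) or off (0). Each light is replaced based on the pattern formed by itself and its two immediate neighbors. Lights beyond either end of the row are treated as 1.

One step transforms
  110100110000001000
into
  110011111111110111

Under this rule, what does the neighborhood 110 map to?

1

At position 1 the neighborhood is 110; the next row has 1 there.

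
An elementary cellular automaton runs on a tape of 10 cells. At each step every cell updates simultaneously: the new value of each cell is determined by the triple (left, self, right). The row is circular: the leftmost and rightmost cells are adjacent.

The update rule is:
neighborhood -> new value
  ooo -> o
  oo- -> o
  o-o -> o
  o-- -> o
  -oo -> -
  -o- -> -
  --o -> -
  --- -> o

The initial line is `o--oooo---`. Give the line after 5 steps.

step 1: -o--ooooo-
step 2: --o--ooooo
step 3: o--o--oooo
step 4: oo--o--ooo
step 5: ooo--o--oo

ooo--o--oo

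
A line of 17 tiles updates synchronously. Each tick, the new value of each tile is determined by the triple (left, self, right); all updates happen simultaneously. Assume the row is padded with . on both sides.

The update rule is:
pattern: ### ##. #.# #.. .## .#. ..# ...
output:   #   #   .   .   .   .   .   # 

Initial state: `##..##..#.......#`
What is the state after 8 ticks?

..##.#..#...#...#

.#...#....#####..
...#...##..####.#
##...#..#...###..
.#.#......#..##.#
.....####.....#..
####..###.###...#
.###...##..##.#..
..##.#..#...#...#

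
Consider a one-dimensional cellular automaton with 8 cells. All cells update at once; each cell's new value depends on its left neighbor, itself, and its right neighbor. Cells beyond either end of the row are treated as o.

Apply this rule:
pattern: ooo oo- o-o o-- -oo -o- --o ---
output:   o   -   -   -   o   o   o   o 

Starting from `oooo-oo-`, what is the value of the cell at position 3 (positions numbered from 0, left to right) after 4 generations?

o

ooo--o--
oo--oo-o
o--oo--o
--oo--oo
position 3 holds o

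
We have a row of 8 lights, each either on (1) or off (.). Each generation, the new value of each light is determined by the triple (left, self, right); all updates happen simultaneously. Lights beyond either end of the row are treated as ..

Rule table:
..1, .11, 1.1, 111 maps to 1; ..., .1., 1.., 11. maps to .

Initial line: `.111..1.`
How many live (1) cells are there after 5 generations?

1

111..1..
11..1...
1..1....
..1.....
.1......
count of 1: 1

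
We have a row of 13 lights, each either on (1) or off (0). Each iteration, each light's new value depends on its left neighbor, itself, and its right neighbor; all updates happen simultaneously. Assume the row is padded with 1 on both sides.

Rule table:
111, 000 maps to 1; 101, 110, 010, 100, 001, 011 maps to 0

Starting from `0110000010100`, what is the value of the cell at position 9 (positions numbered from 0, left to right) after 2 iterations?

0000111000000
0110010011110
position 9 holds 1

1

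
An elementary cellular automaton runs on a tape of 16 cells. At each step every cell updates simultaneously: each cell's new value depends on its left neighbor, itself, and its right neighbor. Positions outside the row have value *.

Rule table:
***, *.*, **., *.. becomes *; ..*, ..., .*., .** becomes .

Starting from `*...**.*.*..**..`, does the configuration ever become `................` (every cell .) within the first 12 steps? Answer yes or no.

step 1: **...**.*.*..**.
step 2: ***...**.*.*..**
step 3: ****...**.*.*..*
step 4: *****...**.*.*..
step 5: ******...**.*.*.
step 6: *******...**.*.*
step 7: ********...**.*.
step 8: *********...**.*
step 9: **********...**.
step 10: ***********...**
step 11: ************...*
step 12: *************...
step 12 is *************..., still not uniform .

no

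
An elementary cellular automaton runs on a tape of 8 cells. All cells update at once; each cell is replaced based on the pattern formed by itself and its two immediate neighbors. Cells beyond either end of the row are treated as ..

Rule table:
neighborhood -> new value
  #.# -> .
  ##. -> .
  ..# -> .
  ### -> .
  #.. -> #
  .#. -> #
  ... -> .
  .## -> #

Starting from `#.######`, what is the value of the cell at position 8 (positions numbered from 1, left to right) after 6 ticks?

#

tick 1: #.#.....
tick 2: #.##....
tick 3: #.#.#...
tick 4: #.#.##..
tick 5: #.#.#.#.
tick 6: #.#.#.##
position 8 holds #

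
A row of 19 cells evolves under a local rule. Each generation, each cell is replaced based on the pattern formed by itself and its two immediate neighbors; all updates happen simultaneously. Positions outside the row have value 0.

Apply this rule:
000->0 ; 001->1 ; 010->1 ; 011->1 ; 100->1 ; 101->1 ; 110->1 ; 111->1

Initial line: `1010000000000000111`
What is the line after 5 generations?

generation 1: 1111000000000001111
generation 2: 1111100000000011111
generation 3: 1111110000000111111
generation 4: 1111111000001111111
generation 5: 1111111100011111111

1111111100011111111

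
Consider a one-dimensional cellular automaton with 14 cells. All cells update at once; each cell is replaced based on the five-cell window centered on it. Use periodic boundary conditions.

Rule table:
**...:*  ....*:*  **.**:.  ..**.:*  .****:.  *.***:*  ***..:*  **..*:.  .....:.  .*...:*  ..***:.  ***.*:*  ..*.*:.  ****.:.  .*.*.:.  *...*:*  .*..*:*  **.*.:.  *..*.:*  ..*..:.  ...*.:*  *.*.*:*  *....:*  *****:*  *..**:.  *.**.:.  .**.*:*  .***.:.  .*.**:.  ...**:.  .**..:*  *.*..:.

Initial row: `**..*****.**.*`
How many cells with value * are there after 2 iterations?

7

iteration 1: .*....*.*..*.*
iteration 2: ..****...**..*
count of *: 7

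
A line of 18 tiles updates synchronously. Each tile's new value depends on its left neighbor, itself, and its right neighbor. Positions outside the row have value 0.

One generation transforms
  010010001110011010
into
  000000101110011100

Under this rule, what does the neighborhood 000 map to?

At position 6 the neighborhood is 000; the next row has 1 there.

1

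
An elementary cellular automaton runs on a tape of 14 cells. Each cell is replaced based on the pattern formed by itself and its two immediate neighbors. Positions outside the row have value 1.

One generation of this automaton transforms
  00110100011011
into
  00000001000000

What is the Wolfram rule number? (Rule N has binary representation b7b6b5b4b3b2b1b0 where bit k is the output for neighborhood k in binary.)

1

position 13: 111 → 0  (bit 7 = 0)
position 3: 110 → 0  (bit 6 = 0)
position 4: 101 → 0  (bit 5 = 0)
position 0: 100 → 0  (bit 4 = 0)
position 2: 011 → 0  (bit 3 = 0)
position 5: 010 → 0  (bit 2 = 0)
position 1: 001 → 0  (bit 1 = 0)
position 7: 000 → 1  (bit 0 = 1)
bits b7..b0 = 00000001 = 1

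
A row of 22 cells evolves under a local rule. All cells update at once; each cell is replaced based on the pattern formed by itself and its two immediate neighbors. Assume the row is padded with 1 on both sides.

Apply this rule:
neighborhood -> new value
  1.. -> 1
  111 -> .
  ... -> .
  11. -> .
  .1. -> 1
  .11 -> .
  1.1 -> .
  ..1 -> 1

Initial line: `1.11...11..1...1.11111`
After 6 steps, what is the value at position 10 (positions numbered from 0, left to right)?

step 1: ....1.1..1111.11......
step 2: 1..11.111.......1....1
step 3: .11......1.....111..1.
step 4: ...1....111...1...111.
step 5: 1.111..1...1.111.1....
step 6: .....1111.11.....11..1
position 10 holds 1

1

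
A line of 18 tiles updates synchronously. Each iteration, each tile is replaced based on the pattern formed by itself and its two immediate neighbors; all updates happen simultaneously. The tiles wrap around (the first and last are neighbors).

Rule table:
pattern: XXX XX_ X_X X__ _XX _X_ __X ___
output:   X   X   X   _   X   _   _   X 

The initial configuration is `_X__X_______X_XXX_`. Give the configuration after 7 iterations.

______XXXXX__XXXX_
XXXXX_XXXXX__XXXX_
XXXXXXXXXXX__XXXXX
XXXXXXXXXXX__XXXXX  (fixed point — unchanged through iteration 7)

XXXXXXXXXXX__XXXXX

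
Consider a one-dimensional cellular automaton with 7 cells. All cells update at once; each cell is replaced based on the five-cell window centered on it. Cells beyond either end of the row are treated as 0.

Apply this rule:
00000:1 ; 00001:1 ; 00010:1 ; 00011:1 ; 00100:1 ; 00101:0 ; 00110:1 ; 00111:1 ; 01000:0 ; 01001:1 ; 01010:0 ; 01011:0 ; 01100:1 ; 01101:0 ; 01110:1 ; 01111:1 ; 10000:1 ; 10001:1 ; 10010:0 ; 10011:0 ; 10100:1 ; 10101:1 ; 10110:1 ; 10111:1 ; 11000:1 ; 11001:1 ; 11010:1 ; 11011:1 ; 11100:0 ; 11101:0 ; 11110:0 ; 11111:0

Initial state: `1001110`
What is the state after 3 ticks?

0010111

tick 1: 1101101
tick 2: 1011011
tick 3: 0010111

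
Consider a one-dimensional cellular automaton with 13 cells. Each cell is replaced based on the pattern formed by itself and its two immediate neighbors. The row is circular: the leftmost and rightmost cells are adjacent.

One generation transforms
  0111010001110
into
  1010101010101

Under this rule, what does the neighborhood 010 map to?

At position 5 the neighborhood is 010; the next row has 0 there.

0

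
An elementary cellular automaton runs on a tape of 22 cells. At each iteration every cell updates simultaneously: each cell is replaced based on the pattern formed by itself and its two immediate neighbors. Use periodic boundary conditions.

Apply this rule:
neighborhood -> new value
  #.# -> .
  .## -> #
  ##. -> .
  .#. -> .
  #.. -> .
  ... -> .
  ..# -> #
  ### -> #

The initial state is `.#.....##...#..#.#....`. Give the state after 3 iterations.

....##...#..#.......#.

iteration 1: #.....##...#..#.......
iteration 2: .....##...#..#.......#
iteration 3: ....##...#..#.......#.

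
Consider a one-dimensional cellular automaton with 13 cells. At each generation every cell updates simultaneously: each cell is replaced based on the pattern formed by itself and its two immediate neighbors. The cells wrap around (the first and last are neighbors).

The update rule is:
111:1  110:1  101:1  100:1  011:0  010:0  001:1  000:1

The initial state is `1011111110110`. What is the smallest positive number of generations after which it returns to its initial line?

13

generation 1: 0101111111011
generation 2: 1010111111101
generation 3: 1101011111110
generation 4: 0110101111111
generation 5: 1011010111111
generation 6: 1101101011111
generation 7: 1110110101111
generation 8: 1111011010111
generation 9: 1111101101011
generation 10: 1111110110101
generation 11: 1111111011010
generation 12: 0111111101101
generation 13: 1011111110110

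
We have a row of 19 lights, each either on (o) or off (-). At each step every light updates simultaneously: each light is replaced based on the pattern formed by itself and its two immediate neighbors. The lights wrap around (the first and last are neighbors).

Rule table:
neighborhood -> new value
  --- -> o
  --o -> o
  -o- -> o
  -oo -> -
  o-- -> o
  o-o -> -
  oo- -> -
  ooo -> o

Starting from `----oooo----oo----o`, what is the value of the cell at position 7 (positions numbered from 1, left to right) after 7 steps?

o

step 1: oooo-oo-oooo--ooooo
step 2: ooo------oo-oo-oooo
step 3: oo-oooooo-------ooo
step 4: o---oooo-ooooooo-oo
step 5: -ooo-oo---ooooo---o
step 6: --o----ooo-ooo-oooo
step 7: ooooooo-o---o---oo-
position 7 holds o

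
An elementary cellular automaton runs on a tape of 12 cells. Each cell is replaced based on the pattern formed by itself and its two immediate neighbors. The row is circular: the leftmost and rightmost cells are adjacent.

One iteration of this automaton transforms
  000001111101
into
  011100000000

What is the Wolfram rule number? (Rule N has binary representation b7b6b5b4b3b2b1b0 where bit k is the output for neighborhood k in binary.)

1

position 6: 111 → 0  (bit 7 = 0)
position 9: 110 → 0  (bit 6 = 0)
position 10: 101 → 0  (bit 5 = 0)
position 0: 100 → 0  (bit 4 = 0)
position 5: 011 → 0  (bit 3 = 0)
position 11: 010 → 0  (bit 2 = 0)
position 4: 001 → 0  (bit 1 = 0)
position 1: 000 → 1  (bit 0 = 1)
bits b7..b0 = 00000001 = 1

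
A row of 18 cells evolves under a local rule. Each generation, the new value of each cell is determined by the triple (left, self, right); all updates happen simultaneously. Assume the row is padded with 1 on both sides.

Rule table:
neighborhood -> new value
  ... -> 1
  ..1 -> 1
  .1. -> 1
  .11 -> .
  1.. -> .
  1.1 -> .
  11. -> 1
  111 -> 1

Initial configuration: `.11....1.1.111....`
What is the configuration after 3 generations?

..1.1.11.1.1.1.1.1

generation 1: ..1.1111.1..11.111
generation 2: .11..111.1.1.1..11
generation 3: ..1.1.11.1.1.1.1.1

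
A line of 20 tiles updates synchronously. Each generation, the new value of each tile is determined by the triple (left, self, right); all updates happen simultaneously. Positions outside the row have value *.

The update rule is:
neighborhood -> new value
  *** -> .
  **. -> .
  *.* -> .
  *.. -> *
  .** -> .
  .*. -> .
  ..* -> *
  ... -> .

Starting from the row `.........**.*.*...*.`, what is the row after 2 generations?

.*.....*.*....*...**

*.......*......*.*..
.*.....*.*....*...**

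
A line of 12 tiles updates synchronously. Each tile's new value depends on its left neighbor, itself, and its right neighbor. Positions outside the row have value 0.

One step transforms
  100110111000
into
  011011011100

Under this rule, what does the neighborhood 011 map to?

0

At position 3 the neighborhood is 011; the next row has 0 there.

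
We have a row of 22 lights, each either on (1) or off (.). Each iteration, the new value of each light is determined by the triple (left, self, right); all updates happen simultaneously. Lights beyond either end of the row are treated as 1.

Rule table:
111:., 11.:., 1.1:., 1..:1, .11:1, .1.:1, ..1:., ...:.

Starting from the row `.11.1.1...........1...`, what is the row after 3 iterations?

.1..1.1.11........1.1.

iteration 1: .1..1.11..........11..
iteration 2: .11.1.1.1.........1.1.
iteration 3: .1..1.1.11........1.1.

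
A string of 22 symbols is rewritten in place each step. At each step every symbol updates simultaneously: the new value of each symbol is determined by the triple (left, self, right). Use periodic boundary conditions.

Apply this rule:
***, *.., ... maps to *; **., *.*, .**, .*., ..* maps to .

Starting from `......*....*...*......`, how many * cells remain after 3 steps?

*****..***..**..******
****.*..*.*...*..*****
***...*....**..*..****
count of *: 11

11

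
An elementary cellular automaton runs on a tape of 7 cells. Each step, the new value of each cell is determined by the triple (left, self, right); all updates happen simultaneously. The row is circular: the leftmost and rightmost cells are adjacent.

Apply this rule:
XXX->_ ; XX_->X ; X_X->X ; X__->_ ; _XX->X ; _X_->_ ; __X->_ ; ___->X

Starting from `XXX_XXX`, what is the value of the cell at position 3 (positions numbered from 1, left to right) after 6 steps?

_

__XXX__
X_X_X_X
XX_X_XX
_XX_XX_
_XXXXX_
_X___X_
position 3 holds _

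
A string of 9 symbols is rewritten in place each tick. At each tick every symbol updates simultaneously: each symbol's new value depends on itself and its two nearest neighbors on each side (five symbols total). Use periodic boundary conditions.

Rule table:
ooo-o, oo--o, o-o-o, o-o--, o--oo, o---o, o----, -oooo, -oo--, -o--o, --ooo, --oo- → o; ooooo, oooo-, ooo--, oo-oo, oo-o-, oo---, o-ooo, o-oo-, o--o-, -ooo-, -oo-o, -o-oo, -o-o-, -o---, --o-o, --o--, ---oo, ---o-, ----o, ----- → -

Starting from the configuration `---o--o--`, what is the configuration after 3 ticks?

---o----o

----o---o
-o----o--
---o----o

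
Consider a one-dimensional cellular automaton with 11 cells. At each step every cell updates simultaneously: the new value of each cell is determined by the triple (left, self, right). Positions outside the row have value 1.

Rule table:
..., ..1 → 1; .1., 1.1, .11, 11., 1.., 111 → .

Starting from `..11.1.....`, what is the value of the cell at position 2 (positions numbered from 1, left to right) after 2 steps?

step 1: .1.....1111
step 2: ...1111....
position 2 holds .

.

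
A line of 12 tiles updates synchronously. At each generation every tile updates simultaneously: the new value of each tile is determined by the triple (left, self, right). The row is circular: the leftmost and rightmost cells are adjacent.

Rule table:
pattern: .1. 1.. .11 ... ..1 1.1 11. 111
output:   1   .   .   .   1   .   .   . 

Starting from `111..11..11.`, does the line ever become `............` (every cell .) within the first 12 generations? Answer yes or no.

no

generation 1: ....1...1...
generation 2: ...11..11...
generation 3: ..1...1.....
generation 4: .11..11.....
generation 5: 1...1.......
generation 6: 1..11......1
generation 7: ..1.......1.
generation 8: .11......11.
generation 9: 1.......1...
generation 10: 1......11..1
generation 11: ......1...1.
generation 12: .....11..11.
generation 12 is .....11..11., still not uniform .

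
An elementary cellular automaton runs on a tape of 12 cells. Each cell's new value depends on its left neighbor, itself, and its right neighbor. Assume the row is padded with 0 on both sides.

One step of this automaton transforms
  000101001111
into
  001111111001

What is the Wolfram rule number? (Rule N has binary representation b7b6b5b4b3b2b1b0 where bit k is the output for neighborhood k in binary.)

126

position 9: 111 → 0  (bit 7 = 0)
position 11: 110 → 1  (bit 6 = 1)
position 4: 101 → 1  (bit 5 = 1)
position 6: 100 → 1  (bit 4 = 1)
position 8: 011 → 1  (bit 3 = 1)
position 3: 010 → 1  (bit 2 = 1)
position 2: 001 → 1  (bit 1 = 1)
position 0: 000 → 0  (bit 0 = 0)
bits b7..b0 = 01111110 = 126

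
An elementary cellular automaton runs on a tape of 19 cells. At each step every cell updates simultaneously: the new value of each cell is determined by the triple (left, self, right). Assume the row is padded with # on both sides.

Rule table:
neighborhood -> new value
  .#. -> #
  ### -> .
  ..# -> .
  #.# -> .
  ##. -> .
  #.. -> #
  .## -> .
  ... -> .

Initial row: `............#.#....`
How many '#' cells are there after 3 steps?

#...........#.##...
.#..........#...#..
.##.........##..##.
count of #: 6

6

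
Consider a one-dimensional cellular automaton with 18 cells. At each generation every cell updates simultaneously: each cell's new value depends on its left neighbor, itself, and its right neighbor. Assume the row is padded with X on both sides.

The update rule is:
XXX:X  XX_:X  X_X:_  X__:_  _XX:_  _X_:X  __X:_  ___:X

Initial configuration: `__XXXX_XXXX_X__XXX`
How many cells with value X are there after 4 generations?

8

___XXX__XXX_X___XX
_X__XX___XX_X_X__X
_X___X_X__X_X_X___
_X_X_X_X__X_X_X_X_
count of X: 8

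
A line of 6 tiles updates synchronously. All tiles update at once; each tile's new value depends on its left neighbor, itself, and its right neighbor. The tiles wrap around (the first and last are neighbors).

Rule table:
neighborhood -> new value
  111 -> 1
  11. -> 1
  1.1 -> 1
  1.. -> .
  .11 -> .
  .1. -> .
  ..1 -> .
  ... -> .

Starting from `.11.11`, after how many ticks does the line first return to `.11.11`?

3

tick 1: 1.11.1
tick 2: 11.11.
tick 3: .11.11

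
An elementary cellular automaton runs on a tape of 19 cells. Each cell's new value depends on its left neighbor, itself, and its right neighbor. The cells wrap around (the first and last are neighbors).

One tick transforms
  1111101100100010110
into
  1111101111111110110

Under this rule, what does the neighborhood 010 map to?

1

At position 10 the neighborhood is 010; the next row has 1 there.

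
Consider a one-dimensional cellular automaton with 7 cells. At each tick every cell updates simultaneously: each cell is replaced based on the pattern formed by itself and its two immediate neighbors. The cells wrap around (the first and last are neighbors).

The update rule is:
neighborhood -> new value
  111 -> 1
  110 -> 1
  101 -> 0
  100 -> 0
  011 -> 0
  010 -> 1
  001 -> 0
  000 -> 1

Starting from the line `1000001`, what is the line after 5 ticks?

1010100

1011100
1001100
1000100
1010100
1010100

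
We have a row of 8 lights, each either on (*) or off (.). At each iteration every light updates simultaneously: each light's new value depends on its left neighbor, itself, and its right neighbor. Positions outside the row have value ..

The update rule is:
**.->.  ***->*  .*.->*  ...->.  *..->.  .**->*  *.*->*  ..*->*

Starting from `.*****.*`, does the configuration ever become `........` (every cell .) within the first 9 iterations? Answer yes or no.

*****.**
****.**.
***.**..
**.**...
*.**....
***.....
**......
*.......
*.......
iteration 9 is *......., still not uniform .

no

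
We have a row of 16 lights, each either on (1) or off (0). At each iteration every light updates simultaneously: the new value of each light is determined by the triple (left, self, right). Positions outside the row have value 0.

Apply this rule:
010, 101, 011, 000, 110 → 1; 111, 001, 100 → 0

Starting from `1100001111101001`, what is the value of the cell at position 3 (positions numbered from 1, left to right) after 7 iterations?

1

1101101000111001
1111111010101001
1000001111111001
1011101000001001
1110111011101001
1011101110111001
1110111011101001
position 3 holds 1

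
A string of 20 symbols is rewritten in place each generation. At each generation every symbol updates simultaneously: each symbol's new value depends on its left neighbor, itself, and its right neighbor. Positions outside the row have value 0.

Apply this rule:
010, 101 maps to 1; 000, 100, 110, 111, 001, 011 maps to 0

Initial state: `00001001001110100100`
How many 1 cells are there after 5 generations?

00001001000001100100
00001001000000000100
00001001000000000100  (fixed point — unchanged through generation 5)
count of 1: 3

3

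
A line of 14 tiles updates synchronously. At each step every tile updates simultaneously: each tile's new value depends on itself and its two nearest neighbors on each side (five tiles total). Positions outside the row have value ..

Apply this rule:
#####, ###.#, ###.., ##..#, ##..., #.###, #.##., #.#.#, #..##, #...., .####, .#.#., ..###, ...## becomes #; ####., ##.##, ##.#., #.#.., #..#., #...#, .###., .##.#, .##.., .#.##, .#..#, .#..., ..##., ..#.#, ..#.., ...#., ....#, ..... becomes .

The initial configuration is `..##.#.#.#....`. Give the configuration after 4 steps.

..#...####..#.

.#...####..#..
....###.##...#
...##.#.#.#...
..#...####..#.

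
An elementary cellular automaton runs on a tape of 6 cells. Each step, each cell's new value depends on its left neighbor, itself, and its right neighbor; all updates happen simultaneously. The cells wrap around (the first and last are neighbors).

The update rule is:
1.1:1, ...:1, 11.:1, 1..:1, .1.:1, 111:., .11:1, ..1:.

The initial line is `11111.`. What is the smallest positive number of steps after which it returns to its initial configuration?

1...11
111.1.
1.1111
111...
1.111.
111.11
..111.
1.1.11
11111.

9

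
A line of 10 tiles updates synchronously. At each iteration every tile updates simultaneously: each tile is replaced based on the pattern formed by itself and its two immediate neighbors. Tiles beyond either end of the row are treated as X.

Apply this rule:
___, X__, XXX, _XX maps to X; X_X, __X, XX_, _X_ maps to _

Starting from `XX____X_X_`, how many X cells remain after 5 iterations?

iteration 1: X_XXX_____
iteration 2: __XX_XXXX_
iteration 3: X_X__XXX__
iteration 4: ___X_XX_X_
iteration 5: XX___X____
count of X: 3

3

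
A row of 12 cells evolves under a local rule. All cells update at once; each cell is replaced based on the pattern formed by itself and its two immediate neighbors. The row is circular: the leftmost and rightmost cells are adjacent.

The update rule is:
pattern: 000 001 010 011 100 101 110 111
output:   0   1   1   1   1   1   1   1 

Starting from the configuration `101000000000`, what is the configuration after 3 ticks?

111100000001
111110000011
111111000111

111111000111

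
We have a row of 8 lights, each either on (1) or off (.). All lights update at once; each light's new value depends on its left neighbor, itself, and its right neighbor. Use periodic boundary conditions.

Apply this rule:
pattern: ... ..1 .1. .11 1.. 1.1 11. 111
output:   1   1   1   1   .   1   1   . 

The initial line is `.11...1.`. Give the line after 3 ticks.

tick 1: 111.111.
tick 2: 1.111.11
tick 3: 111.111.

111.111.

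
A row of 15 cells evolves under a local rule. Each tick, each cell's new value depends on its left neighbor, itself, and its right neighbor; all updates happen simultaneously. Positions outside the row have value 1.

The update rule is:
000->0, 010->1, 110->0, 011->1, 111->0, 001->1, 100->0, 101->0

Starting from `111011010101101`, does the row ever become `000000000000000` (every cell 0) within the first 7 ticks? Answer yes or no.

000010010101001
000110110101011
001100100101010
011001101101010
010011001001010
010110011011010
010100110010010
tick 7 is 010100110010010, still not uniform 0

no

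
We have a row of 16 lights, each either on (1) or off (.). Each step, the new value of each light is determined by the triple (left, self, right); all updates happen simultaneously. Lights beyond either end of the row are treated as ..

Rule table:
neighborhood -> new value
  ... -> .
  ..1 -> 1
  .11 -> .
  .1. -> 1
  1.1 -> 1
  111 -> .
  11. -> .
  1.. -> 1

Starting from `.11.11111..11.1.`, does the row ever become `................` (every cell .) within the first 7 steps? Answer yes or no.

no

step 1: 1..1.....11..111
step 2: 11111...1..11...
step 3: .....1.1111..1..
step 4: ....111....1111.
step 5: ...1...1..1....1
step 6: ..111.111111..11
step 7: .1...1......11..
step 7 is .1...1......11.., still not uniform .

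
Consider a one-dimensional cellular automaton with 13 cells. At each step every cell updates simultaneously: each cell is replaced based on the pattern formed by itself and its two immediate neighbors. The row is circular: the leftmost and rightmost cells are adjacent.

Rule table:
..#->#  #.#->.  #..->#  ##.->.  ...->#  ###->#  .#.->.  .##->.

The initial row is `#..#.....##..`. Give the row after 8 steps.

.##.#####..##
.....###.##..
#####.#....##
####...####.#
###.###.##...
.#...#....###
..###.####.#.
##.#...##...#

##.#...##...#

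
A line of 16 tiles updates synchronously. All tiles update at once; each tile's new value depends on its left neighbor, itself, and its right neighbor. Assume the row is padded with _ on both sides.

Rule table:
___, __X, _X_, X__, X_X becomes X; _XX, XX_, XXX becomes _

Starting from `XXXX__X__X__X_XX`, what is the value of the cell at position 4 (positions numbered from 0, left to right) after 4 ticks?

_

____XXXXXXXXXX__
XXXX__________XX
____XXXXXXXXXX__  (repeats tick 1; period 2)
tick 4: XXXX__________XX
position 4 holds _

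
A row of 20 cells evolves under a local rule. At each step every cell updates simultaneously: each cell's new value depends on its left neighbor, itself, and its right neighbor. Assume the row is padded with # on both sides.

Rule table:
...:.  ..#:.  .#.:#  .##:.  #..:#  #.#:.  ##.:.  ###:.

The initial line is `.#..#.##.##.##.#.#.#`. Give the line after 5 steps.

.##.....#........#..

.##.#..........#.#..
....##.........#.##.
#.....#........#....
.#....##.......##...
.##.....#........#..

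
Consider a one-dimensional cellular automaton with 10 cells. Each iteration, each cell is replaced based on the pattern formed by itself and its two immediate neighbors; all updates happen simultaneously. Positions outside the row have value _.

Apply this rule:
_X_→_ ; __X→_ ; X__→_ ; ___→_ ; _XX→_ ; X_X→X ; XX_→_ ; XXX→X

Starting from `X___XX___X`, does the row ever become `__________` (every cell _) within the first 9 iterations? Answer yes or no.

__________
all cells are _ at iteration 1

yes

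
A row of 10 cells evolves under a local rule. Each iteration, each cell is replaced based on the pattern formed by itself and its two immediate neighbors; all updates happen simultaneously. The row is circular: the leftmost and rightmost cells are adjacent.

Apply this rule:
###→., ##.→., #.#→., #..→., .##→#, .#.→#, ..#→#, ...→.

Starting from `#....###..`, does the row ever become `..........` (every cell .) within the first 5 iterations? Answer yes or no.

no

iteration 1: #...##...#
iteration 2: ...##...##
iteration 3: ..##...##.
iteration 4: .##...##..
iteration 5: ##...##...
iteration 5 is ##...##..., still not uniform .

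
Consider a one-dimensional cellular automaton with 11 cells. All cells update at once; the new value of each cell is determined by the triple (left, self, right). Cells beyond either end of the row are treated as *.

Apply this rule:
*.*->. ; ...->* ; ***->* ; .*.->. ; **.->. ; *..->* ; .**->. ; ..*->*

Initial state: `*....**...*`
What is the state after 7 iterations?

**...*...**

.****..***.
..**.**.*..
**.......**
*.*******.*
...*****...
***.***.***
**...*...**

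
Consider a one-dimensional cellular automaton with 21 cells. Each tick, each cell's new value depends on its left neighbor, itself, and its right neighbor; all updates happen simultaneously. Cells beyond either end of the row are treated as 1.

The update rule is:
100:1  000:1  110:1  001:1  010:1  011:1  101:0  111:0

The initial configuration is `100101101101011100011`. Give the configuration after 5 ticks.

111101101101010111110
000101101101010100010
111101101101010111110  (repeats tick 1; period 2)
tick 5: 111101101101010111110

111101101101010111110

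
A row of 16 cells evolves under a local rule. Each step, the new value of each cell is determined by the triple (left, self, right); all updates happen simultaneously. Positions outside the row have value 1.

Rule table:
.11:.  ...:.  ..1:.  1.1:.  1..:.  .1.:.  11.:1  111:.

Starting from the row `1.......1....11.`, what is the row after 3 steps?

1...............

1.............1.
1...............
1...............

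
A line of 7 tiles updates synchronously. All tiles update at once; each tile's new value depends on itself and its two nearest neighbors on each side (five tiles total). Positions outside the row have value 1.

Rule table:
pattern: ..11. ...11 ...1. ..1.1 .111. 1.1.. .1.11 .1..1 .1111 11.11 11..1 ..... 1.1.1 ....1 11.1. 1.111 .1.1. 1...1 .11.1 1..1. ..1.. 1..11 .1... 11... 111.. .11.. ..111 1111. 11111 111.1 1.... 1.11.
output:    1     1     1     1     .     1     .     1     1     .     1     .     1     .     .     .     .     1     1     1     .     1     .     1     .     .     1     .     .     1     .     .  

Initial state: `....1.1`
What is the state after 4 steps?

1..11..
.111.11
...1..1
111.111

111.111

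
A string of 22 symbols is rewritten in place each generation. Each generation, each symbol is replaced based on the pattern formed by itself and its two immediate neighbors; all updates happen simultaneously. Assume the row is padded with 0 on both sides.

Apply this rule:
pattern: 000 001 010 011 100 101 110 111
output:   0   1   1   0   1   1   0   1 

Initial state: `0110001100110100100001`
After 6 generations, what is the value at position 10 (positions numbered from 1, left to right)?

1001010011001111110011
1111111100110111101100
0111111011001011010010
1011110100111100111111
1101101111011011011110
0010010110100100101101
position 10 holds 0

0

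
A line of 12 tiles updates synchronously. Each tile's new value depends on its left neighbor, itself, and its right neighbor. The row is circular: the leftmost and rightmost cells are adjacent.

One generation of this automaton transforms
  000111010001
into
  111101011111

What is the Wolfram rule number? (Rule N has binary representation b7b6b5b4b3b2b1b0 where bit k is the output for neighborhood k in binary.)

95

position 4: 111 → 0  (bit 7 = 0)
position 5: 110 → 1  (bit 6 = 1)
position 6: 101 → 0  (bit 5 = 0)
position 0: 100 → 1  (bit 4 = 1)
position 3: 011 → 1  (bit 3 = 1)
position 7: 010 → 1  (bit 2 = 1)
position 2: 001 → 1  (bit 1 = 1)
position 1: 000 → 1  (bit 0 = 1)
bits b7..b0 = 01011111 = 95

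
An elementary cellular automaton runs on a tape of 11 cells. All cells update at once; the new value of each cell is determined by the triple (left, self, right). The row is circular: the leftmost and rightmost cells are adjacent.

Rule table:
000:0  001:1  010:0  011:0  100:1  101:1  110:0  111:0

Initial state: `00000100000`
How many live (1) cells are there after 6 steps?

00001010000
00010101000
00101010100
01010101010
10101010101
01010101010
count of 1: 5

5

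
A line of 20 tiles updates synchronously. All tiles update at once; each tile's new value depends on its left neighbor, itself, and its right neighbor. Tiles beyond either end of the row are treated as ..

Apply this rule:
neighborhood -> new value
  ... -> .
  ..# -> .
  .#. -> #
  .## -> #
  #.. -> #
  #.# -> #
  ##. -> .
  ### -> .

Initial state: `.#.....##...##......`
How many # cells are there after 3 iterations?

.##....#.#..#.#.....
.#.#...####.####....
.####..#...##...#...
count of #: 8

8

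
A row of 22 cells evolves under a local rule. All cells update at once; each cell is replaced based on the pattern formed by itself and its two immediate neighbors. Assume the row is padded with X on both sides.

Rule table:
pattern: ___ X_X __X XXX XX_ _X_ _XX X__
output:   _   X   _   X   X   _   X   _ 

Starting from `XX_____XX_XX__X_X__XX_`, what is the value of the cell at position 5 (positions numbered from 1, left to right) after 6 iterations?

iteration 1: XX_____XXXXX___X___XXX
iteration 2: XX_____XXXXX_______XXX
iteration 3: XX_____XXXXX_______XXX  (fixed point — unchanged through iteration 6)
position 5 holds _

_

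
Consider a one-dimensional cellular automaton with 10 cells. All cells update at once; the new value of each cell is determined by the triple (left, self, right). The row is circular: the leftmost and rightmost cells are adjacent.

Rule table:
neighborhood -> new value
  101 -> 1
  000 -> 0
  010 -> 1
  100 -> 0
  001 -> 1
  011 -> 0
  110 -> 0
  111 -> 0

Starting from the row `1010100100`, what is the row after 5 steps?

0011011000

1111101101
0000010010
0000110110
0001001000
0011011000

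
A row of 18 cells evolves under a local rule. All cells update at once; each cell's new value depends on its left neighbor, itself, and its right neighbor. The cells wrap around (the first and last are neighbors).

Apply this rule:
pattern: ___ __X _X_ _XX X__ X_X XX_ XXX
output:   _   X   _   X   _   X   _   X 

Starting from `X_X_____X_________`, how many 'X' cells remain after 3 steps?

_X_____X_________X
X_____X_________X_
_____X_________X_X
count of X: 3

3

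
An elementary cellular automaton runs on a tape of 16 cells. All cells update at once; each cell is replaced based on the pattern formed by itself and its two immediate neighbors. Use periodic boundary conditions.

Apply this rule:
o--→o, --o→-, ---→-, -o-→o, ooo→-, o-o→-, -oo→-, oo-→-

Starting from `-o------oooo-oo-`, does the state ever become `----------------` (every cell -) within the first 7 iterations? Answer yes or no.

no

-oo------------o
---o-----------o
o--oo----------o
-o---o----------
-oo--oo---------
---o---o--------
---oo--oo-------
iteration 7 is ---oo--oo-------, still not uniform -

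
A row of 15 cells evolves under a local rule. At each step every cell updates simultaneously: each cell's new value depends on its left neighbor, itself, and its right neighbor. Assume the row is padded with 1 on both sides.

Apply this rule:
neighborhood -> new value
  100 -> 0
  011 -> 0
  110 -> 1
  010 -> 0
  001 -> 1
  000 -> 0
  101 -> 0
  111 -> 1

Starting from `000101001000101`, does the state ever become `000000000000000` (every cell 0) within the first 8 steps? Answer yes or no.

001000010001000
010000100010001
000001000100010
000010001000100
000100010001001
001000100010010
010001000100100
000010001001001
step 8 is 000010001001001, still not uniform 0

no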